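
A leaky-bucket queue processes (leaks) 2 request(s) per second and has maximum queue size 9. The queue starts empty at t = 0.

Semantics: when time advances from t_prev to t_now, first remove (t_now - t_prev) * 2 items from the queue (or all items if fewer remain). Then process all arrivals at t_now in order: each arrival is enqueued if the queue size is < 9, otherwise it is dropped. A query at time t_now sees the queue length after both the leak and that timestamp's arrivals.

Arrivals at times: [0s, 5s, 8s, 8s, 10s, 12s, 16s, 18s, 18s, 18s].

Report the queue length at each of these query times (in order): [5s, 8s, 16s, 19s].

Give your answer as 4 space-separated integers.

Answer: 1 2 1 1

Derivation:
Queue lengths at query times:
  query t=5s: backlog = 1
  query t=8s: backlog = 2
  query t=16s: backlog = 1
  query t=19s: backlog = 1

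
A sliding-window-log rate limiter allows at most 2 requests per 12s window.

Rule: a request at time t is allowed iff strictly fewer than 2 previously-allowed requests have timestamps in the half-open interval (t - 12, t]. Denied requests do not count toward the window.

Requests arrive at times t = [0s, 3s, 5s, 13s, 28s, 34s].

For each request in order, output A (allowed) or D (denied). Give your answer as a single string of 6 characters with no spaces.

Tracking allowed requests in the window:
  req#1 t=0s: ALLOW
  req#2 t=3s: ALLOW
  req#3 t=5s: DENY
  req#4 t=13s: ALLOW
  req#5 t=28s: ALLOW
  req#6 t=34s: ALLOW

Answer: AADAAA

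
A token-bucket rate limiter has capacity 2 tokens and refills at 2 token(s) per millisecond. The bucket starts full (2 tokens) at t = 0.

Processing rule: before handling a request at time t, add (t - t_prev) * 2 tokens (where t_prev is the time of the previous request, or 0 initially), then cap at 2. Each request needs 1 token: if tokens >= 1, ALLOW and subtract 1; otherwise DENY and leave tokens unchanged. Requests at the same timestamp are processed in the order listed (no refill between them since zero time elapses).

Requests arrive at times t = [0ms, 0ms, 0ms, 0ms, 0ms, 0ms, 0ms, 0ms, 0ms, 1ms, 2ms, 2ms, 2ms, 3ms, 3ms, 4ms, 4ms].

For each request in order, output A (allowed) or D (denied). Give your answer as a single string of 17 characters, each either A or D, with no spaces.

Answer: AADDDDDDDAAADAAAA

Derivation:
Simulating step by step:
  req#1 t=0ms: ALLOW
  req#2 t=0ms: ALLOW
  req#3 t=0ms: DENY
  req#4 t=0ms: DENY
  req#5 t=0ms: DENY
  req#6 t=0ms: DENY
  req#7 t=0ms: DENY
  req#8 t=0ms: DENY
  req#9 t=0ms: DENY
  req#10 t=1ms: ALLOW
  req#11 t=2ms: ALLOW
  req#12 t=2ms: ALLOW
  req#13 t=2ms: DENY
  req#14 t=3ms: ALLOW
  req#15 t=3ms: ALLOW
  req#16 t=4ms: ALLOW
  req#17 t=4ms: ALLOW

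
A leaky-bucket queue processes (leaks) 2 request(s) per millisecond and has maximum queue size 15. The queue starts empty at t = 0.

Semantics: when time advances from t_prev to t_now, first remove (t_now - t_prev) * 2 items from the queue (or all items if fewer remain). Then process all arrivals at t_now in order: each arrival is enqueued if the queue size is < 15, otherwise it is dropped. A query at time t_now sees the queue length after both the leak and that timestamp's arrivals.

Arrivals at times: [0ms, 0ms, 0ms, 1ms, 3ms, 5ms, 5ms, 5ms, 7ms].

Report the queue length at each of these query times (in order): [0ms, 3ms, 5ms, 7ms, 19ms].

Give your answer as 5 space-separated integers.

Queue lengths at query times:
  query t=0ms: backlog = 3
  query t=3ms: backlog = 1
  query t=5ms: backlog = 3
  query t=7ms: backlog = 1
  query t=19ms: backlog = 0

Answer: 3 1 3 1 0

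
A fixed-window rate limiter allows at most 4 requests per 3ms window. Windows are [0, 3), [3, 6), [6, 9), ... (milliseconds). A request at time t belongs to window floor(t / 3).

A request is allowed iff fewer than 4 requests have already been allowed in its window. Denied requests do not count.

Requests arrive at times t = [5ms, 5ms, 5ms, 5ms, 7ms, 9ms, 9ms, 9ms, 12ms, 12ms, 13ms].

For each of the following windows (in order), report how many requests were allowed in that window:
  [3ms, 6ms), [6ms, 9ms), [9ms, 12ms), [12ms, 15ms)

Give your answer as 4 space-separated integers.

Processing requests:
  req#1 t=5ms (window 1): ALLOW
  req#2 t=5ms (window 1): ALLOW
  req#3 t=5ms (window 1): ALLOW
  req#4 t=5ms (window 1): ALLOW
  req#5 t=7ms (window 2): ALLOW
  req#6 t=9ms (window 3): ALLOW
  req#7 t=9ms (window 3): ALLOW
  req#8 t=9ms (window 3): ALLOW
  req#9 t=12ms (window 4): ALLOW
  req#10 t=12ms (window 4): ALLOW
  req#11 t=13ms (window 4): ALLOW

Allowed counts by window: 4 1 3 3

Answer: 4 1 3 3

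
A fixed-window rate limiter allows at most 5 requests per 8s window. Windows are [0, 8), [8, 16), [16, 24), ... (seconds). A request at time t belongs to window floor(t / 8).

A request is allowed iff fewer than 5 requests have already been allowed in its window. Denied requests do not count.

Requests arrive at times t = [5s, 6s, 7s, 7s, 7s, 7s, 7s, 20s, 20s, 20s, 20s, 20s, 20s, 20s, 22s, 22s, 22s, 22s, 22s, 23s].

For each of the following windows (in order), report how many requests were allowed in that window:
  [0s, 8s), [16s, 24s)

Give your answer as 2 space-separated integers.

Answer: 5 5

Derivation:
Processing requests:
  req#1 t=5s (window 0): ALLOW
  req#2 t=6s (window 0): ALLOW
  req#3 t=7s (window 0): ALLOW
  req#4 t=7s (window 0): ALLOW
  req#5 t=7s (window 0): ALLOW
  req#6 t=7s (window 0): DENY
  req#7 t=7s (window 0): DENY
  req#8 t=20s (window 2): ALLOW
  req#9 t=20s (window 2): ALLOW
  req#10 t=20s (window 2): ALLOW
  req#11 t=20s (window 2): ALLOW
  req#12 t=20s (window 2): ALLOW
  req#13 t=20s (window 2): DENY
  req#14 t=20s (window 2): DENY
  req#15 t=22s (window 2): DENY
  req#16 t=22s (window 2): DENY
  req#17 t=22s (window 2): DENY
  req#18 t=22s (window 2): DENY
  req#19 t=22s (window 2): DENY
  req#20 t=23s (window 2): DENY

Allowed counts by window: 5 5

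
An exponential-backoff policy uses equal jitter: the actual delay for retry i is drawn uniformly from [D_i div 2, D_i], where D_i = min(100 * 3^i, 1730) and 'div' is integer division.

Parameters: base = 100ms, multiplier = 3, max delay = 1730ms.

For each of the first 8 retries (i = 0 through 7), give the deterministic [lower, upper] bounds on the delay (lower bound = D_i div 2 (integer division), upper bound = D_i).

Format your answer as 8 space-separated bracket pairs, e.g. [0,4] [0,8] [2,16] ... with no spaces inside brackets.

Computing bounds per retry:
  i=0: D_i=min(100*3^0,1730)=100, bounds=[50,100]
  i=1: D_i=min(100*3^1,1730)=300, bounds=[150,300]
  i=2: D_i=min(100*3^2,1730)=900, bounds=[450,900]
  i=3: D_i=min(100*3^3,1730)=1730, bounds=[865,1730]
  i=4: D_i=min(100*3^4,1730)=1730, bounds=[865,1730]
  i=5: D_i=min(100*3^5,1730)=1730, bounds=[865,1730]
  i=6: D_i=min(100*3^6,1730)=1730, bounds=[865,1730]
  i=7: D_i=min(100*3^7,1730)=1730, bounds=[865,1730]

Answer: [50,100] [150,300] [450,900] [865,1730] [865,1730] [865,1730] [865,1730] [865,1730]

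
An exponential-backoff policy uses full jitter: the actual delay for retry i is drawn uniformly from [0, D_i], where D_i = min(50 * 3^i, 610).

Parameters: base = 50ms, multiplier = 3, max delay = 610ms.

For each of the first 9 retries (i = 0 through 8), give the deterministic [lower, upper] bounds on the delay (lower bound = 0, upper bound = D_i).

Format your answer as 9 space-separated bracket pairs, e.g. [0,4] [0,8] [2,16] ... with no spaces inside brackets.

Answer: [0,50] [0,150] [0,450] [0,610] [0,610] [0,610] [0,610] [0,610] [0,610]

Derivation:
Computing bounds per retry:
  i=0: D_i=min(50*3^0,610)=50, bounds=[0,50]
  i=1: D_i=min(50*3^1,610)=150, bounds=[0,150]
  i=2: D_i=min(50*3^2,610)=450, bounds=[0,450]
  i=3: D_i=min(50*3^3,610)=610, bounds=[0,610]
  i=4: D_i=min(50*3^4,610)=610, bounds=[0,610]
  i=5: D_i=min(50*3^5,610)=610, bounds=[0,610]
  i=6: D_i=min(50*3^6,610)=610, bounds=[0,610]
  i=7: D_i=min(50*3^7,610)=610, bounds=[0,610]
  i=8: D_i=min(50*3^8,610)=610, bounds=[0,610]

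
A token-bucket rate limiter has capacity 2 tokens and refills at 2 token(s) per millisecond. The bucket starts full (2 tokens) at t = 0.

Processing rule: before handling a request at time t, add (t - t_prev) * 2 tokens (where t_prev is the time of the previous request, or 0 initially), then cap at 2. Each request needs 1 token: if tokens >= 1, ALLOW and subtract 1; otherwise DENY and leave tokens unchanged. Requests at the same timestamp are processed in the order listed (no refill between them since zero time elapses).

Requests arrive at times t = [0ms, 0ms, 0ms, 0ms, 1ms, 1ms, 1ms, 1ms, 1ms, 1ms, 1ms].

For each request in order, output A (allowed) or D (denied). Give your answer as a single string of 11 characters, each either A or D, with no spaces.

Simulating step by step:
  req#1 t=0ms: ALLOW
  req#2 t=0ms: ALLOW
  req#3 t=0ms: DENY
  req#4 t=0ms: DENY
  req#5 t=1ms: ALLOW
  req#6 t=1ms: ALLOW
  req#7 t=1ms: DENY
  req#8 t=1ms: DENY
  req#9 t=1ms: DENY
  req#10 t=1ms: DENY
  req#11 t=1ms: DENY

Answer: AADDAADDDDD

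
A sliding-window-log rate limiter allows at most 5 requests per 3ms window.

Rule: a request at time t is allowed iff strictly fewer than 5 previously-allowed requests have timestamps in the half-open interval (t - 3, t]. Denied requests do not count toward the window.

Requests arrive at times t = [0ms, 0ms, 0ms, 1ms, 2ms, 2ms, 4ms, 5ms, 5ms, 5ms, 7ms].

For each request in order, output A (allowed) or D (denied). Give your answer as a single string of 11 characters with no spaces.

Tracking allowed requests in the window:
  req#1 t=0ms: ALLOW
  req#2 t=0ms: ALLOW
  req#3 t=0ms: ALLOW
  req#4 t=1ms: ALLOW
  req#5 t=2ms: ALLOW
  req#6 t=2ms: DENY
  req#7 t=4ms: ALLOW
  req#8 t=5ms: ALLOW
  req#9 t=5ms: ALLOW
  req#10 t=5ms: ALLOW
  req#11 t=7ms: ALLOW

Answer: AAAAADAAAAA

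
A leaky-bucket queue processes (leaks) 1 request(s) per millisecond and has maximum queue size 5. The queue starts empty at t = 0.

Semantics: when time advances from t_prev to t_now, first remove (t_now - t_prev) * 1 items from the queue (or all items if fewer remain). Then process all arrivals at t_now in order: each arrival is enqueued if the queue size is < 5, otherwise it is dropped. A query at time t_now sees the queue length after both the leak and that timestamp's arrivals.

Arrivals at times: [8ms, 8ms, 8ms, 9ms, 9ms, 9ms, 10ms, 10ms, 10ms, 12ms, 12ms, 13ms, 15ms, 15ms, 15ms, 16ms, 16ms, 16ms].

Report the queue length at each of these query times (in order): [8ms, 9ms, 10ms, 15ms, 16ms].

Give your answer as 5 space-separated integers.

Queue lengths at query times:
  query t=8ms: backlog = 3
  query t=9ms: backlog = 5
  query t=10ms: backlog = 5
  query t=15ms: backlog = 5
  query t=16ms: backlog = 5

Answer: 3 5 5 5 5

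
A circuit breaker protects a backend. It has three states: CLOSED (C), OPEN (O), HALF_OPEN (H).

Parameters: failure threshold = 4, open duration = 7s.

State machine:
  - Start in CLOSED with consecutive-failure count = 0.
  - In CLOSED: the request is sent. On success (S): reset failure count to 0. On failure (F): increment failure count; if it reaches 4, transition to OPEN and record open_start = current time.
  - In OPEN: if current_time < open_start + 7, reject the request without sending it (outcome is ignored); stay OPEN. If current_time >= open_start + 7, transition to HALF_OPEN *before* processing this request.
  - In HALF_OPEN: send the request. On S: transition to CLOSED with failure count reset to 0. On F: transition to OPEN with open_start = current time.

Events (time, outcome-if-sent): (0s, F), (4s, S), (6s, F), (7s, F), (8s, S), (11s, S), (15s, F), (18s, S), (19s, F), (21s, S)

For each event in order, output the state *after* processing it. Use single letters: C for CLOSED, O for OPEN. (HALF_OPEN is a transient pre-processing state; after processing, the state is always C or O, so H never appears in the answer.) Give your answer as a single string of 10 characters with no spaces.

Answer: CCCCCCCCCC

Derivation:
State after each event:
  event#1 t=0s outcome=F: state=CLOSED
  event#2 t=4s outcome=S: state=CLOSED
  event#3 t=6s outcome=F: state=CLOSED
  event#4 t=7s outcome=F: state=CLOSED
  event#5 t=8s outcome=S: state=CLOSED
  event#6 t=11s outcome=S: state=CLOSED
  event#7 t=15s outcome=F: state=CLOSED
  event#8 t=18s outcome=S: state=CLOSED
  event#9 t=19s outcome=F: state=CLOSED
  event#10 t=21s outcome=S: state=CLOSED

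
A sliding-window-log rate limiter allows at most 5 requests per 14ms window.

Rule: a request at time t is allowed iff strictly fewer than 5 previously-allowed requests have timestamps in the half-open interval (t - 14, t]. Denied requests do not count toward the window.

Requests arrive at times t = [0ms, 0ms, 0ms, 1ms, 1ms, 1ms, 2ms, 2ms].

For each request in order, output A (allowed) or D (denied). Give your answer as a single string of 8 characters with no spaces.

Answer: AAAAADDD

Derivation:
Tracking allowed requests in the window:
  req#1 t=0ms: ALLOW
  req#2 t=0ms: ALLOW
  req#3 t=0ms: ALLOW
  req#4 t=1ms: ALLOW
  req#5 t=1ms: ALLOW
  req#6 t=1ms: DENY
  req#7 t=2ms: DENY
  req#8 t=2ms: DENY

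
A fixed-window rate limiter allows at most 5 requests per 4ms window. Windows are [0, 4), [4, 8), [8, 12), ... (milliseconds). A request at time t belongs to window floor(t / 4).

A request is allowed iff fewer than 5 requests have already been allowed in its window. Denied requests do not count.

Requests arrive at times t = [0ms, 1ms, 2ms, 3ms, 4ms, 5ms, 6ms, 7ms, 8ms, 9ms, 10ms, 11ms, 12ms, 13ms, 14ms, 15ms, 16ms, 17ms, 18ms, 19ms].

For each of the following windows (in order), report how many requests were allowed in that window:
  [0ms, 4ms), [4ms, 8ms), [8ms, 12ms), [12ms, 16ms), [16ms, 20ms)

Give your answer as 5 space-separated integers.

Processing requests:
  req#1 t=0ms (window 0): ALLOW
  req#2 t=1ms (window 0): ALLOW
  req#3 t=2ms (window 0): ALLOW
  req#4 t=3ms (window 0): ALLOW
  req#5 t=4ms (window 1): ALLOW
  req#6 t=5ms (window 1): ALLOW
  req#7 t=6ms (window 1): ALLOW
  req#8 t=7ms (window 1): ALLOW
  req#9 t=8ms (window 2): ALLOW
  req#10 t=9ms (window 2): ALLOW
  req#11 t=10ms (window 2): ALLOW
  req#12 t=11ms (window 2): ALLOW
  req#13 t=12ms (window 3): ALLOW
  req#14 t=13ms (window 3): ALLOW
  req#15 t=14ms (window 3): ALLOW
  req#16 t=15ms (window 3): ALLOW
  req#17 t=16ms (window 4): ALLOW
  req#18 t=17ms (window 4): ALLOW
  req#19 t=18ms (window 4): ALLOW
  req#20 t=19ms (window 4): ALLOW

Allowed counts by window: 4 4 4 4 4

Answer: 4 4 4 4 4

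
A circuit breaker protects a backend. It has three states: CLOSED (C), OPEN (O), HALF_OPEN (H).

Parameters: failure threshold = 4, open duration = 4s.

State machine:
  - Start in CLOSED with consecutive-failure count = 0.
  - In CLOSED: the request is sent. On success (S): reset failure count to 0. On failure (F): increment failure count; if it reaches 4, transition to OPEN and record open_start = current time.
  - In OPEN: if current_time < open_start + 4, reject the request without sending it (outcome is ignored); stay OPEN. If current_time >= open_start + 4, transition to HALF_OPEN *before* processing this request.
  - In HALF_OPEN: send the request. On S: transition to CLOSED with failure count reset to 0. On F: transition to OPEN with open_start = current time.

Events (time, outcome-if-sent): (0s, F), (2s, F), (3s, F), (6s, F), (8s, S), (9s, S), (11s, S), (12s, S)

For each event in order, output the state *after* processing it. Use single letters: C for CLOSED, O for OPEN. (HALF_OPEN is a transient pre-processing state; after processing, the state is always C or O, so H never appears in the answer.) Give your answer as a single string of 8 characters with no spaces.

Answer: CCCOOOCC

Derivation:
State after each event:
  event#1 t=0s outcome=F: state=CLOSED
  event#2 t=2s outcome=F: state=CLOSED
  event#3 t=3s outcome=F: state=CLOSED
  event#4 t=6s outcome=F: state=OPEN
  event#5 t=8s outcome=S: state=OPEN
  event#6 t=9s outcome=S: state=OPEN
  event#7 t=11s outcome=S: state=CLOSED
  event#8 t=12s outcome=S: state=CLOSED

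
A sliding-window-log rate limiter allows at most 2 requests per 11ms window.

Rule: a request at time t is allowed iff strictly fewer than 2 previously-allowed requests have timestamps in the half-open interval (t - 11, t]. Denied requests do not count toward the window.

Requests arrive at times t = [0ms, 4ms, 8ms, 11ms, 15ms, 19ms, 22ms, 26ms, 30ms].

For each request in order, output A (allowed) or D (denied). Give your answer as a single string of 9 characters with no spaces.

Tracking allowed requests in the window:
  req#1 t=0ms: ALLOW
  req#2 t=4ms: ALLOW
  req#3 t=8ms: DENY
  req#4 t=11ms: ALLOW
  req#5 t=15ms: ALLOW
  req#6 t=19ms: DENY
  req#7 t=22ms: ALLOW
  req#8 t=26ms: ALLOW
  req#9 t=30ms: DENY

Answer: AADAADAAD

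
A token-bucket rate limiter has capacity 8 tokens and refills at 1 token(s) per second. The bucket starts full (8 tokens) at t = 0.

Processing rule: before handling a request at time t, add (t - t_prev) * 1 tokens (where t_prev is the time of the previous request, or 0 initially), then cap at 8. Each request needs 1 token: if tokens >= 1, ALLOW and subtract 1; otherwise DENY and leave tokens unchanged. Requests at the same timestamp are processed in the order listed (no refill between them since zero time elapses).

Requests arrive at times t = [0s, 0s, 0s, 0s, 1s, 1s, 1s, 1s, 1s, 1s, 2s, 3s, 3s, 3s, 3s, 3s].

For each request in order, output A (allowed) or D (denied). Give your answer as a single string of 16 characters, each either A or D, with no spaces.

Simulating step by step:
  req#1 t=0s: ALLOW
  req#2 t=0s: ALLOW
  req#3 t=0s: ALLOW
  req#4 t=0s: ALLOW
  req#5 t=1s: ALLOW
  req#6 t=1s: ALLOW
  req#7 t=1s: ALLOW
  req#8 t=1s: ALLOW
  req#9 t=1s: ALLOW
  req#10 t=1s: DENY
  req#11 t=2s: ALLOW
  req#12 t=3s: ALLOW
  req#13 t=3s: DENY
  req#14 t=3s: DENY
  req#15 t=3s: DENY
  req#16 t=3s: DENY

Answer: AAAAAAAAADAADDDD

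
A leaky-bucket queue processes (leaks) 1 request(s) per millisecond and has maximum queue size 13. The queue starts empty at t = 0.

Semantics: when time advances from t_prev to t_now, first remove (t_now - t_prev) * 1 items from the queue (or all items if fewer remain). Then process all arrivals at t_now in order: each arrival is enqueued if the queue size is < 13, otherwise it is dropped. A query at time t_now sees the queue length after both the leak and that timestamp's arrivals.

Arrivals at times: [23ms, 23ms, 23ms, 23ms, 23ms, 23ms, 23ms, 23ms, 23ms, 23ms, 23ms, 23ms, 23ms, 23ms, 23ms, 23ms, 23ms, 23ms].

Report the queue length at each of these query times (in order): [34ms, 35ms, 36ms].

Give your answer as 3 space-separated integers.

Answer: 2 1 0

Derivation:
Queue lengths at query times:
  query t=34ms: backlog = 2
  query t=35ms: backlog = 1
  query t=36ms: backlog = 0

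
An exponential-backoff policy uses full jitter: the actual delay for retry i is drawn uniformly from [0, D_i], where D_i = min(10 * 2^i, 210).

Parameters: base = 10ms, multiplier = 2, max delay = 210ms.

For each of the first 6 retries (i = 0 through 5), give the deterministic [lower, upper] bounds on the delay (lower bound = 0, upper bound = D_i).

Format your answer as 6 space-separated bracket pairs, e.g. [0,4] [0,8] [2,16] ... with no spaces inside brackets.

Computing bounds per retry:
  i=0: D_i=min(10*2^0,210)=10, bounds=[0,10]
  i=1: D_i=min(10*2^1,210)=20, bounds=[0,20]
  i=2: D_i=min(10*2^2,210)=40, bounds=[0,40]
  i=3: D_i=min(10*2^3,210)=80, bounds=[0,80]
  i=4: D_i=min(10*2^4,210)=160, bounds=[0,160]
  i=5: D_i=min(10*2^5,210)=210, bounds=[0,210]

Answer: [0,10] [0,20] [0,40] [0,80] [0,160] [0,210]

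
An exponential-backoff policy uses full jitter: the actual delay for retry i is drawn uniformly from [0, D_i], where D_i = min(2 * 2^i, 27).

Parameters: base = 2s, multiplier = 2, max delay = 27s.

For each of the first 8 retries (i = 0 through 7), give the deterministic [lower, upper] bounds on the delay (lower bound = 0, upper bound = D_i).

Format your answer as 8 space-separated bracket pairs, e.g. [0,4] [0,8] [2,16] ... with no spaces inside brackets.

Computing bounds per retry:
  i=0: D_i=min(2*2^0,27)=2, bounds=[0,2]
  i=1: D_i=min(2*2^1,27)=4, bounds=[0,4]
  i=2: D_i=min(2*2^2,27)=8, bounds=[0,8]
  i=3: D_i=min(2*2^3,27)=16, bounds=[0,16]
  i=4: D_i=min(2*2^4,27)=27, bounds=[0,27]
  i=5: D_i=min(2*2^5,27)=27, bounds=[0,27]
  i=6: D_i=min(2*2^6,27)=27, bounds=[0,27]
  i=7: D_i=min(2*2^7,27)=27, bounds=[0,27]

Answer: [0,2] [0,4] [0,8] [0,16] [0,27] [0,27] [0,27] [0,27]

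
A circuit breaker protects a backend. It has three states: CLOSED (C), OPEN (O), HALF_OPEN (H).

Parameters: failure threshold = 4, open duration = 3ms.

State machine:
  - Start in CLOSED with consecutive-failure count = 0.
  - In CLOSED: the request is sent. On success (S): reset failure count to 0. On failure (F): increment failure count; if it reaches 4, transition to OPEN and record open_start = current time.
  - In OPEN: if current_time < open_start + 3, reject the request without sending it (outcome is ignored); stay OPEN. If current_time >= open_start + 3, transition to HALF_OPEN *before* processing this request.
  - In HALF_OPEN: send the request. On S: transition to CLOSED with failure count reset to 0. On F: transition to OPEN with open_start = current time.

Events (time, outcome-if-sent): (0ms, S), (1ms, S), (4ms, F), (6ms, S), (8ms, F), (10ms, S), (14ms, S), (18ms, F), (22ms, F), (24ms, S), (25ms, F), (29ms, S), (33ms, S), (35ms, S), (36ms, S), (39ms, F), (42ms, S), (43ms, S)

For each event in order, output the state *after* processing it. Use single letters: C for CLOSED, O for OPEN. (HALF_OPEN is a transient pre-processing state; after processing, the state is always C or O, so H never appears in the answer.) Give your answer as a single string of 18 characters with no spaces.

Answer: CCCCCCCCCCCCCCCCCC

Derivation:
State after each event:
  event#1 t=0ms outcome=S: state=CLOSED
  event#2 t=1ms outcome=S: state=CLOSED
  event#3 t=4ms outcome=F: state=CLOSED
  event#4 t=6ms outcome=S: state=CLOSED
  event#5 t=8ms outcome=F: state=CLOSED
  event#6 t=10ms outcome=S: state=CLOSED
  event#7 t=14ms outcome=S: state=CLOSED
  event#8 t=18ms outcome=F: state=CLOSED
  event#9 t=22ms outcome=F: state=CLOSED
  event#10 t=24ms outcome=S: state=CLOSED
  event#11 t=25ms outcome=F: state=CLOSED
  event#12 t=29ms outcome=S: state=CLOSED
  event#13 t=33ms outcome=S: state=CLOSED
  event#14 t=35ms outcome=S: state=CLOSED
  event#15 t=36ms outcome=S: state=CLOSED
  event#16 t=39ms outcome=F: state=CLOSED
  event#17 t=42ms outcome=S: state=CLOSED
  event#18 t=43ms outcome=S: state=CLOSED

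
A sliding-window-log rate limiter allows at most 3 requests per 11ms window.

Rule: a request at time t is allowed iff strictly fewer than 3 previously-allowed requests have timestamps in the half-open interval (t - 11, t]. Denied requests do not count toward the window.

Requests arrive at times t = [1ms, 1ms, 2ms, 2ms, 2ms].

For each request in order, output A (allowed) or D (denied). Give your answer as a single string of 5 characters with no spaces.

Tracking allowed requests in the window:
  req#1 t=1ms: ALLOW
  req#2 t=1ms: ALLOW
  req#3 t=2ms: ALLOW
  req#4 t=2ms: DENY
  req#5 t=2ms: DENY

Answer: AAADD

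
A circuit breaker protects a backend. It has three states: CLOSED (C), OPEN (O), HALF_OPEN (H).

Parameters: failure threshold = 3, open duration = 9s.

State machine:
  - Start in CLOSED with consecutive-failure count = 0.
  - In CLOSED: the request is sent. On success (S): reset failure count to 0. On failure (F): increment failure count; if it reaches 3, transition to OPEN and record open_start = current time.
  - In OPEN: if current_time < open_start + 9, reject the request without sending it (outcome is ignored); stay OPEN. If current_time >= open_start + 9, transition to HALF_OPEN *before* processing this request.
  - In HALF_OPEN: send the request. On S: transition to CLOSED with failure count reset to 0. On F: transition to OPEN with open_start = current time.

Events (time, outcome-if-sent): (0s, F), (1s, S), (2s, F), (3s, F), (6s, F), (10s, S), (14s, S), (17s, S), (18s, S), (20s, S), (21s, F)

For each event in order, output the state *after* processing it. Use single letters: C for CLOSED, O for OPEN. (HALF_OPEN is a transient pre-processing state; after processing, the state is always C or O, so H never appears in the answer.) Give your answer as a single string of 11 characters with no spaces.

Answer: CCCCOOOCCCC

Derivation:
State after each event:
  event#1 t=0s outcome=F: state=CLOSED
  event#2 t=1s outcome=S: state=CLOSED
  event#3 t=2s outcome=F: state=CLOSED
  event#4 t=3s outcome=F: state=CLOSED
  event#5 t=6s outcome=F: state=OPEN
  event#6 t=10s outcome=S: state=OPEN
  event#7 t=14s outcome=S: state=OPEN
  event#8 t=17s outcome=S: state=CLOSED
  event#9 t=18s outcome=S: state=CLOSED
  event#10 t=20s outcome=S: state=CLOSED
  event#11 t=21s outcome=F: state=CLOSED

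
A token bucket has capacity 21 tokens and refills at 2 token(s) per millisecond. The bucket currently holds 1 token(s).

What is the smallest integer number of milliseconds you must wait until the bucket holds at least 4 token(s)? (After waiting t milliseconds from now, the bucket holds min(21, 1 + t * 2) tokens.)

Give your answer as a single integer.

Need 1 + t * 2 >= 4, so t >= 3/2.
Smallest integer t = ceil(3/2) = 2.

Answer: 2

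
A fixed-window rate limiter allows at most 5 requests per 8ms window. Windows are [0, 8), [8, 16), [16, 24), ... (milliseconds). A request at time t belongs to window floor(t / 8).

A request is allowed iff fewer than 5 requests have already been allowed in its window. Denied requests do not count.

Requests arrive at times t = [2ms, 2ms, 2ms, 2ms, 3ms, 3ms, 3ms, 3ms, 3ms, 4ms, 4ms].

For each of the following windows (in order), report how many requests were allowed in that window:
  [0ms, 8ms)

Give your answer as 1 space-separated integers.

Processing requests:
  req#1 t=2ms (window 0): ALLOW
  req#2 t=2ms (window 0): ALLOW
  req#3 t=2ms (window 0): ALLOW
  req#4 t=2ms (window 0): ALLOW
  req#5 t=3ms (window 0): ALLOW
  req#6 t=3ms (window 0): DENY
  req#7 t=3ms (window 0): DENY
  req#8 t=3ms (window 0): DENY
  req#9 t=3ms (window 0): DENY
  req#10 t=4ms (window 0): DENY
  req#11 t=4ms (window 0): DENY

Allowed counts by window: 5

Answer: 5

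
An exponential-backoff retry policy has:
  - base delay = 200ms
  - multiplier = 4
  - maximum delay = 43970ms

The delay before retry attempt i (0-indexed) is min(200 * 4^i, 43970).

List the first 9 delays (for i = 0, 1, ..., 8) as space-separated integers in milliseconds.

Answer: 200 800 3200 12800 43970 43970 43970 43970 43970

Derivation:
Computing each delay:
  i=0: min(200*4^0, 43970) = 200
  i=1: min(200*4^1, 43970) = 800
  i=2: min(200*4^2, 43970) = 3200
  i=3: min(200*4^3, 43970) = 12800
  i=4: min(200*4^4, 43970) = 43970
  i=5: min(200*4^5, 43970) = 43970
  i=6: min(200*4^6, 43970) = 43970
  i=7: min(200*4^7, 43970) = 43970
  i=8: min(200*4^8, 43970) = 43970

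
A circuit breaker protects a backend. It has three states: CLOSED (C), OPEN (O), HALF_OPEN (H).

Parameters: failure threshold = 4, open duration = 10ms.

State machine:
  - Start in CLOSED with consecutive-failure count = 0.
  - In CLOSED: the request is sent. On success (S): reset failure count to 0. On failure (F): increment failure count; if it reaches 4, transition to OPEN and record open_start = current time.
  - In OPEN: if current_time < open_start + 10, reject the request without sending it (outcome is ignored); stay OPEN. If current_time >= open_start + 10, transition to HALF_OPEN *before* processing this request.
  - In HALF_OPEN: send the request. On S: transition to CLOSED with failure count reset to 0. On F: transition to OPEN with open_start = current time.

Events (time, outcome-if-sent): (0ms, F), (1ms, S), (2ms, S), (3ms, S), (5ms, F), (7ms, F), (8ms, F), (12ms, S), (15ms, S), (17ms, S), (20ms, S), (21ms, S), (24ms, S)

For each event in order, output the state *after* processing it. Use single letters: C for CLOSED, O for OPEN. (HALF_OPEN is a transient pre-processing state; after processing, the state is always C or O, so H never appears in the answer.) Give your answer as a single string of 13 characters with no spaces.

State after each event:
  event#1 t=0ms outcome=F: state=CLOSED
  event#2 t=1ms outcome=S: state=CLOSED
  event#3 t=2ms outcome=S: state=CLOSED
  event#4 t=3ms outcome=S: state=CLOSED
  event#5 t=5ms outcome=F: state=CLOSED
  event#6 t=7ms outcome=F: state=CLOSED
  event#7 t=8ms outcome=F: state=CLOSED
  event#8 t=12ms outcome=S: state=CLOSED
  event#9 t=15ms outcome=S: state=CLOSED
  event#10 t=17ms outcome=S: state=CLOSED
  event#11 t=20ms outcome=S: state=CLOSED
  event#12 t=21ms outcome=S: state=CLOSED
  event#13 t=24ms outcome=S: state=CLOSED

Answer: CCCCCCCCCCCCC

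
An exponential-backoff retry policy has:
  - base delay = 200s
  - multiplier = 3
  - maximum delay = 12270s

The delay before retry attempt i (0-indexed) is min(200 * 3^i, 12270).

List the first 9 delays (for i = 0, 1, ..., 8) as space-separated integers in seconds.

Computing each delay:
  i=0: min(200*3^0, 12270) = 200
  i=1: min(200*3^1, 12270) = 600
  i=2: min(200*3^2, 12270) = 1800
  i=3: min(200*3^3, 12270) = 5400
  i=4: min(200*3^4, 12270) = 12270
  i=5: min(200*3^5, 12270) = 12270
  i=6: min(200*3^6, 12270) = 12270
  i=7: min(200*3^7, 12270) = 12270
  i=8: min(200*3^8, 12270) = 12270

Answer: 200 600 1800 5400 12270 12270 12270 12270 12270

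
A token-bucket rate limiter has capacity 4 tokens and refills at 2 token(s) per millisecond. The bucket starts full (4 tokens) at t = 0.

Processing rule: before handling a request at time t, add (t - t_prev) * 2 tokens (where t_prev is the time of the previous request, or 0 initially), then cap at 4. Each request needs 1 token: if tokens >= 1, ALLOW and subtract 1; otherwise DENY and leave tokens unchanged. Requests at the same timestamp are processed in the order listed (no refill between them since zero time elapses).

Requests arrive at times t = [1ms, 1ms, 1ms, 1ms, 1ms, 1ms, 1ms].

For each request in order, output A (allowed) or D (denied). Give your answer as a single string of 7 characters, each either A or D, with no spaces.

Simulating step by step:
  req#1 t=1ms: ALLOW
  req#2 t=1ms: ALLOW
  req#3 t=1ms: ALLOW
  req#4 t=1ms: ALLOW
  req#5 t=1ms: DENY
  req#6 t=1ms: DENY
  req#7 t=1ms: DENY

Answer: AAAADDD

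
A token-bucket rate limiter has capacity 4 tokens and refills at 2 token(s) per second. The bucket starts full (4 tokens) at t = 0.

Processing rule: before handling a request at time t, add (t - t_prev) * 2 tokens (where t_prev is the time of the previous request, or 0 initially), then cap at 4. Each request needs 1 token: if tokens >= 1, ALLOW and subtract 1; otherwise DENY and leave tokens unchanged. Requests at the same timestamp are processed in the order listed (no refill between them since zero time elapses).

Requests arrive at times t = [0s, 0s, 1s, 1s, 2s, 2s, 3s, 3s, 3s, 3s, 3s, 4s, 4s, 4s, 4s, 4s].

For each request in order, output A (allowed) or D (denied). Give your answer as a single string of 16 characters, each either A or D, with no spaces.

Simulating step by step:
  req#1 t=0s: ALLOW
  req#2 t=0s: ALLOW
  req#3 t=1s: ALLOW
  req#4 t=1s: ALLOW
  req#5 t=2s: ALLOW
  req#6 t=2s: ALLOW
  req#7 t=3s: ALLOW
  req#8 t=3s: ALLOW
  req#9 t=3s: ALLOW
  req#10 t=3s: ALLOW
  req#11 t=3s: DENY
  req#12 t=4s: ALLOW
  req#13 t=4s: ALLOW
  req#14 t=4s: DENY
  req#15 t=4s: DENY
  req#16 t=4s: DENY

Answer: AAAAAAAAAADAADDD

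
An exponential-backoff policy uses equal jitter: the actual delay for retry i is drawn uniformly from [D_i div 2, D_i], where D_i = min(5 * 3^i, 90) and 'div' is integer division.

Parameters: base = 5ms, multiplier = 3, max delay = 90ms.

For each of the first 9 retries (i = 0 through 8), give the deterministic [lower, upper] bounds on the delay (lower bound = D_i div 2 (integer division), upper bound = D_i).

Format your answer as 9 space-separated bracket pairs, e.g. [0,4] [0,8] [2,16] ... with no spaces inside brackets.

Computing bounds per retry:
  i=0: D_i=min(5*3^0,90)=5, bounds=[2,5]
  i=1: D_i=min(5*3^1,90)=15, bounds=[7,15]
  i=2: D_i=min(5*3^2,90)=45, bounds=[22,45]
  i=3: D_i=min(5*3^3,90)=90, bounds=[45,90]
  i=4: D_i=min(5*3^4,90)=90, bounds=[45,90]
  i=5: D_i=min(5*3^5,90)=90, bounds=[45,90]
  i=6: D_i=min(5*3^6,90)=90, bounds=[45,90]
  i=7: D_i=min(5*3^7,90)=90, bounds=[45,90]
  i=8: D_i=min(5*3^8,90)=90, bounds=[45,90]

Answer: [2,5] [7,15] [22,45] [45,90] [45,90] [45,90] [45,90] [45,90] [45,90]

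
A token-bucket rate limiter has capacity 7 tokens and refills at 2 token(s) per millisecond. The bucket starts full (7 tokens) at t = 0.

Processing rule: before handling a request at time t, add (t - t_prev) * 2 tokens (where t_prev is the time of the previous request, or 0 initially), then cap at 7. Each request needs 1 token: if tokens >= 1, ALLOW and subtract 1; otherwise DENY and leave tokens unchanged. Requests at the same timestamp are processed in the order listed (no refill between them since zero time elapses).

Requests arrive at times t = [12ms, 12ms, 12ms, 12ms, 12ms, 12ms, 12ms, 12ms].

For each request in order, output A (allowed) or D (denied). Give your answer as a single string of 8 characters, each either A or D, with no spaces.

Simulating step by step:
  req#1 t=12ms: ALLOW
  req#2 t=12ms: ALLOW
  req#3 t=12ms: ALLOW
  req#4 t=12ms: ALLOW
  req#5 t=12ms: ALLOW
  req#6 t=12ms: ALLOW
  req#7 t=12ms: ALLOW
  req#8 t=12ms: DENY

Answer: AAAAAAAD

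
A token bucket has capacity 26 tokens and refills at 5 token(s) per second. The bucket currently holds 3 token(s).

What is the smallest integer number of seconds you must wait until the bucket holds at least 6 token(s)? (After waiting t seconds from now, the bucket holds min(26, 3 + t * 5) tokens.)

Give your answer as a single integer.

Need 3 + t * 5 >= 6, so t >= 3/5.
Smallest integer t = ceil(3/5) = 1.

Answer: 1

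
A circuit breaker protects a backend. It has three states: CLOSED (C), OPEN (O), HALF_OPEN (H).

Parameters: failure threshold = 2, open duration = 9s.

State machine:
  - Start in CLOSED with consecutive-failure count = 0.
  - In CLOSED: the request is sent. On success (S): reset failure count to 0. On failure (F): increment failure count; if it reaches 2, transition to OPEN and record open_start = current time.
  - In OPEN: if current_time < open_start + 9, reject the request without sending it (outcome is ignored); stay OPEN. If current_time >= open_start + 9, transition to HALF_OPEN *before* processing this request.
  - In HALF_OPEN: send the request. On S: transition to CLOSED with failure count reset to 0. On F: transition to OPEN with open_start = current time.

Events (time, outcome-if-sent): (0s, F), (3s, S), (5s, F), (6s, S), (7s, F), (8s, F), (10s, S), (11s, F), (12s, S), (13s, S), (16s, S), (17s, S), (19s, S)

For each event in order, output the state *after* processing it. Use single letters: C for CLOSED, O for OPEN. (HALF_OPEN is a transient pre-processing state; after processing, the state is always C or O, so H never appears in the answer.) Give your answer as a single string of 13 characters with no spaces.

State after each event:
  event#1 t=0s outcome=F: state=CLOSED
  event#2 t=3s outcome=S: state=CLOSED
  event#3 t=5s outcome=F: state=CLOSED
  event#4 t=6s outcome=S: state=CLOSED
  event#5 t=7s outcome=F: state=CLOSED
  event#6 t=8s outcome=F: state=OPEN
  event#7 t=10s outcome=S: state=OPEN
  event#8 t=11s outcome=F: state=OPEN
  event#9 t=12s outcome=S: state=OPEN
  event#10 t=13s outcome=S: state=OPEN
  event#11 t=16s outcome=S: state=OPEN
  event#12 t=17s outcome=S: state=CLOSED
  event#13 t=19s outcome=S: state=CLOSED

Answer: CCCCCOOOOOOCC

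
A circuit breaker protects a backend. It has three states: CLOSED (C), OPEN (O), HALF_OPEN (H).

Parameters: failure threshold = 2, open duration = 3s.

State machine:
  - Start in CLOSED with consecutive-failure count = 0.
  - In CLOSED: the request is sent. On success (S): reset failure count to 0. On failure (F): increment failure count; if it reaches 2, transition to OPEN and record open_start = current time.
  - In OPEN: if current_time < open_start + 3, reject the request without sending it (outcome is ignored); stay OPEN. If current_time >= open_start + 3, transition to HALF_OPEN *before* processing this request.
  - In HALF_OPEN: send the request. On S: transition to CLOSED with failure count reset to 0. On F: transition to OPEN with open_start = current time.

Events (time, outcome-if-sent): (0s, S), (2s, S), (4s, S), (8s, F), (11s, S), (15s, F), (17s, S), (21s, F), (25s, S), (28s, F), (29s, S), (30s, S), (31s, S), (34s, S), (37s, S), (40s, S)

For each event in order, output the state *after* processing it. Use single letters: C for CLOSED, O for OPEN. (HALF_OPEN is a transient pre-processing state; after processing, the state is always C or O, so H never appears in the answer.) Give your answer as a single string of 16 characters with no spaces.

State after each event:
  event#1 t=0s outcome=S: state=CLOSED
  event#2 t=2s outcome=S: state=CLOSED
  event#3 t=4s outcome=S: state=CLOSED
  event#4 t=8s outcome=F: state=CLOSED
  event#5 t=11s outcome=S: state=CLOSED
  event#6 t=15s outcome=F: state=CLOSED
  event#7 t=17s outcome=S: state=CLOSED
  event#8 t=21s outcome=F: state=CLOSED
  event#9 t=25s outcome=S: state=CLOSED
  event#10 t=28s outcome=F: state=CLOSED
  event#11 t=29s outcome=S: state=CLOSED
  event#12 t=30s outcome=S: state=CLOSED
  event#13 t=31s outcome=S: state=CLOSED
  event#14 t=34s outcome=S: state=CLOSED
  event#15 t=37s outcome=S: state=CLOSED
  event#16 t=40s outcome=S: state=CLOSED

Answer: CCCCCCCCCCCCCCCC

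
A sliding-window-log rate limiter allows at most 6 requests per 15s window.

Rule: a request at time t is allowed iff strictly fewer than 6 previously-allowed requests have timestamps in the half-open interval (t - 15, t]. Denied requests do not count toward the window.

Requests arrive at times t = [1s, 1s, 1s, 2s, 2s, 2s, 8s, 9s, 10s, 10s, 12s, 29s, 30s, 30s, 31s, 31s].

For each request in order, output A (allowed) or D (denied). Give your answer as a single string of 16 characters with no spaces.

Answer: AAAAAADDDDDAAAAA

Derivation:
Tracking allowed requests in the window:
  req#1 t=1s: ALLOW
  req#2 t=1s: ALLOW
  req#3 t=1s: ALLOW
  req#4 t=2s: ALLOW
  req#5 t=2s: ALLOW
  req#6 t=2s: ALLOW
  req#7 t=8s: DENY
  req#8 t=9s: DENY
  req#9 t=10s: DENY
  req#10 t=10s: DENY
  req#11 t=12s: DENY
  req#12 t=29s: ALLOW
  req#13 t=30s: ALLOW
  req#14 t=30s: ALLOW
  req#15 t=31s: ALLOW
  req#16 t=31s: ALLOW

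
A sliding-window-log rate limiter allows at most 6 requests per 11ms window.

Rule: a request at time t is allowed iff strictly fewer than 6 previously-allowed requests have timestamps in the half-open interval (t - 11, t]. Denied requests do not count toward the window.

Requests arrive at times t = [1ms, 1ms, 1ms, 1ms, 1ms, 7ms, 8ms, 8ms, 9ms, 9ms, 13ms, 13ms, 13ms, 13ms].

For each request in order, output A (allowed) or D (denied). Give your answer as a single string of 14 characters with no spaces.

Tracking allowed requests in the window:
  req#1 t=1ms: ALLOW
  req#2 t=1ms: ALLOW
  req#3 t=1ms: ALLOW
  req#4 t=1ms: ALLOW
  req#5 t=1ms: ALLOW
  req#6 t=7ms: ALLOW
  req#7 t=8ms: DENY
  req#8 t=8ms: DENY
  req#9 t=9ms: DENY
  req#10 t=9ms: DENY
  req#11 t=13ms: ALLOW
  req#12 t=13ms: ALLOW
  req#13 t=13ms: ALLOW
  req#14 t=13ms: ALLOW

Answer: AAAAAADDDDAAAA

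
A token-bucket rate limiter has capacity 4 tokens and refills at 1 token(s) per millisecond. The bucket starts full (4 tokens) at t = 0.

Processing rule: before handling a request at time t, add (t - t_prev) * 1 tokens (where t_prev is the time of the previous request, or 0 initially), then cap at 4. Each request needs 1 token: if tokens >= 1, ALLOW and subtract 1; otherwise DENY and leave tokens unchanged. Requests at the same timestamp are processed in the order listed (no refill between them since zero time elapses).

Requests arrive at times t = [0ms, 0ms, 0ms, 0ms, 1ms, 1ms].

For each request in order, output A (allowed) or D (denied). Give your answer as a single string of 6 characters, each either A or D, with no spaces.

Simulating step by step:
  req#1 t=0ms: ALLOW
  req#2 t=0ms: ALLOW
  req#3 t=0ms: ALLOW
  req#4 t=0ms: ALLOW
  req#5 t=1ms: ALLOW
  req#6 t=1ms: DENY

Answer: AAAAAD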